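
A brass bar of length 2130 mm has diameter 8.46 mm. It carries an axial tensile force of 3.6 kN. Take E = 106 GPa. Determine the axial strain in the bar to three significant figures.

6.04e-04

A = 56.21 mm².
σ = N/A = 64.04 MPa; ε = σ/E = 64.04/106000 = 6.042e-04.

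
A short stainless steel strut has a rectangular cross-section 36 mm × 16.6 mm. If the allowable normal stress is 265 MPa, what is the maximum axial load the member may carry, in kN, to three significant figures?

A = 597.6 mm².
P_max = σ_allow · A = 265 · 597.6 = 158400 N = 158.4 kN.

158 kN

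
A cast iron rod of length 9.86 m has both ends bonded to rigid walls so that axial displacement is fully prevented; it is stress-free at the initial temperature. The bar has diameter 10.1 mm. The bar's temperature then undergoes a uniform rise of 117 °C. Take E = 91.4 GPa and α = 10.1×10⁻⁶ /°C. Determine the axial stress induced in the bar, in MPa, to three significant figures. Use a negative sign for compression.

-108 MPa

Free thermal expansion αLΔT = 10.1e-6 · 9860 · 117 = 11.65 mm.
The walls impose strain ε = −(11.65)/9860 = -1.1817e-03; σ = Eε = 91400 · -1.1817e-03 = -108 MPa.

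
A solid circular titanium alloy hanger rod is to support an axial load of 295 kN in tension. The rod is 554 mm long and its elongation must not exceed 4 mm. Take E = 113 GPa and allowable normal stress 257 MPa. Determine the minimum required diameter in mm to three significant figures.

Required area A ≥ P/σ_allow = 295000/257 = 1148 mm².
For a solid circular section, d ≥ √(4A/π) = 38.23 mm.
Elongation limit: A ≥ PL/(Eδ_allow) = 295000·554/(113000·4) = 361.6 mm² ⇒ d ≥ 21.46 mm.
The stress limit governs.

38.2 mm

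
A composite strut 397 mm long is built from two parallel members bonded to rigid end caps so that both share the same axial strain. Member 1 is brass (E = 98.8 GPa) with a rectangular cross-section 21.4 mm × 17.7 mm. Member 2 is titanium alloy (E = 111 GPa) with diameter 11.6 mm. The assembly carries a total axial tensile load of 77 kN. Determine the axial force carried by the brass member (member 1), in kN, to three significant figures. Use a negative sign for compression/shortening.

58.6 kN

A_1 = 378.8 mm².
A_2 = 105.7 mm².
Equal strain + equilibrium ⇒ each member carries load in proportion to AE: A₁E₁ = 37420000 N, A₂E₂ = 11730000 N, ΣAE = 49150000 N.
F₁ = P·A₁E₁/ΣAE = 77000·37420000/49150000 = 58620 N.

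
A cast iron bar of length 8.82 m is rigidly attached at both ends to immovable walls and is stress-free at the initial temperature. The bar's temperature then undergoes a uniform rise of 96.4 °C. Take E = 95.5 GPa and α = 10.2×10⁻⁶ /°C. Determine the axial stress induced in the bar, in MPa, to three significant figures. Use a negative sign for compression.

-93.9 MPa

Free thermal expansion αLΔT = 10.2e-6 · 8820 · 96.4 = 8.673 mm.
The walls impose strain ε = −(8.673)/8820 = -9.8328e-04; σ = Eε = 95500 · -9.8328e-04 = -93.9 MPa.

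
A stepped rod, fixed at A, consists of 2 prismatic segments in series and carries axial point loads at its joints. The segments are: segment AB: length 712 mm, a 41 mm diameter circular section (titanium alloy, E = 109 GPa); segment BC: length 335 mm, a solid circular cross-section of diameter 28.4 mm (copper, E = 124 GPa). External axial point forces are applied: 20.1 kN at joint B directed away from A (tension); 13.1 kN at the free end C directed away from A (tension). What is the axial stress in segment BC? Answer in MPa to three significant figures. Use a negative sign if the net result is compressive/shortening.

Internal axial forces (sectioning from the free end, tension +): N_BC = 13.1 kN, N_AB = 33.2 kN.
A_BC = 633.5 mm².
σ_BC = N_BC/A_BC = 13100/633.5 = 20.68 MPa.

20.7 MPa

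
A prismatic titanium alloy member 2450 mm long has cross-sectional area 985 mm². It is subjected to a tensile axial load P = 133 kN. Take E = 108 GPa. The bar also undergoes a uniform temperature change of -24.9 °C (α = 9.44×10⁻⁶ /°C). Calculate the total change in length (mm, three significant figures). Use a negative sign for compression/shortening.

δ_mech = NL/(AE) = 133000·2450/(985·108000) = 3.063 mm.
δ_thermal = αLΔT = 9.44e-6·2450·-24.9 = -0.5759 mm.
δ = δ_mech + δ_thermal = 2.487 mm.

2.49 mm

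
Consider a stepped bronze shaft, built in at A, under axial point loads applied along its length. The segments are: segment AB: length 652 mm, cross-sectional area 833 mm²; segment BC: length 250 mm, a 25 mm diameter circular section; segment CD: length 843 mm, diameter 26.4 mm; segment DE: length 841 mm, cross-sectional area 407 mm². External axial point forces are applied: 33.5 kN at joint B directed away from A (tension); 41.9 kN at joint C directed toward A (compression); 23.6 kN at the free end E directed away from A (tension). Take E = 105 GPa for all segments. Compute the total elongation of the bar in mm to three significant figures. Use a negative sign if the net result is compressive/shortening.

0.835 mm

Internal axial forces (sectioning from the free end, tension +): N_DE = 23.6 kN, N_CD = 23.6 kN, N_BC = -18.3 kN, N_AB = 15.2 kN.
A_BC = 490.9 mm².
A_CD = 547.4 mm².
δ_AB = 15200·652/(833·105000) = 0.1133 mm
δ_BC = -18300·250/(490.9·105000) = -0.08876 mm
δ_CD = 23600·843/(547.4·105000) = 0.3461 mm
δ_DE = 23600·841/(407·105000) = 0.4644 mm
δ = Σδ_i = 0.8351 mm.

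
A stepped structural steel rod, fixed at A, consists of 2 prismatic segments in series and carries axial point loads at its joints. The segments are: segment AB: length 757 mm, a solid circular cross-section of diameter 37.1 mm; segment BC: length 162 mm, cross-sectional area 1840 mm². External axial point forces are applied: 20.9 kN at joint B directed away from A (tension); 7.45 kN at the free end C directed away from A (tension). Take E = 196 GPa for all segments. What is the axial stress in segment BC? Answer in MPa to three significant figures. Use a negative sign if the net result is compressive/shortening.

Internal axial forces (sectioning from the free end, tension +): N_BC = 7.45 kN, N_AB = 28.35 kN.
σ_BC = N_BC/A_BC = 7450/1840 = 4.049 MPa.

4.05 MPa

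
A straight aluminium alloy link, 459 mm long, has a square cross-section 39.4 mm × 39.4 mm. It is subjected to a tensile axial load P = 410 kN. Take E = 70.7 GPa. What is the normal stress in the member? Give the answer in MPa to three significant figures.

A = 1552 mm².
σ = N/A = 410000/1552 = 264.1 MPa.

264 MPa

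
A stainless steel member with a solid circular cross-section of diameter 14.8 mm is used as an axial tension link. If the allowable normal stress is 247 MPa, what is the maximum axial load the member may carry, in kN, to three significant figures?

A = 172 mm².
P_max = σ_allow · A = 247 · 172 = 42490 N = 42.49 kN.

42.5 kN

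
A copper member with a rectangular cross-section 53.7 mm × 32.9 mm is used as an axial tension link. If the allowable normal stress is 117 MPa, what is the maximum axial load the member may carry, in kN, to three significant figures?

207 kN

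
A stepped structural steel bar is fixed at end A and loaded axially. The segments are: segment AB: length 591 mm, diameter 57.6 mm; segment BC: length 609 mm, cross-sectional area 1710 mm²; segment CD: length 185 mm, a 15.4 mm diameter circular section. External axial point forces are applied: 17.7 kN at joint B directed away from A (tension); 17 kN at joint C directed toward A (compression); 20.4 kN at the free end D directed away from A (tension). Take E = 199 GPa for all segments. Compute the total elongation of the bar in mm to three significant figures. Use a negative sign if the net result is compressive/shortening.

0.132 mm

Internal axial forces (sectioning from the free end, tension +): N_CD = 20.4 kN, N_BC = 3.4 kN, N_AB = 21.1 kN.
A_AB = 2606 mm².
A_CD = 186.3 mm².
δ_AB = 21100·591/(2606·199000) = 0.02405 mm
δ_BC = 3400·609/(1710·199000) = 0.006085 mm
δ_CD = 20400·185/(186.3·199000) = 0.1018 mm
δ = Σδ_i = 0.1319 mm.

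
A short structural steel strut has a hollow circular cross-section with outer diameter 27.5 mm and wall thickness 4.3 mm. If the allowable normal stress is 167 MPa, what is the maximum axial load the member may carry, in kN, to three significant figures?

52.3 kN

A = 313.4 mm².
P_max = σ_allow · A = 167 · 313.4 = 52340 N = 52.34 kN.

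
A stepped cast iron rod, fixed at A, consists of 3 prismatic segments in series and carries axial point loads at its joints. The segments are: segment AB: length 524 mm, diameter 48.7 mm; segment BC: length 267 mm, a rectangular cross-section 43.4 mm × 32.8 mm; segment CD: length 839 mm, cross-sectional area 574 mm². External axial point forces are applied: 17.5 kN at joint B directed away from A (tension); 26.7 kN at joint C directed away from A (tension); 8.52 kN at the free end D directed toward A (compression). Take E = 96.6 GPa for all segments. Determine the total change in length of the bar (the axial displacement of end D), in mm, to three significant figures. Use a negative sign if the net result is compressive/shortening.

0.0103 mm

Internal axial forces (sectioning from the free end, tension +): N_CD = -8.52 kN, N_BC = 18.18 kN, N_AB = 35.68 kN.
A_AB = 1863 mm².
A_BC = 1424 mm².
δ_AB = 35680·524/(1863·96600) = 0.1039 mm
δ_BC = 18180·267/(1424·96600) = 0.0353 mm
δ_CD = -8520·839/(574·96600) = -0.1289 mm
δ = Σδ_i = 0.01029 mm.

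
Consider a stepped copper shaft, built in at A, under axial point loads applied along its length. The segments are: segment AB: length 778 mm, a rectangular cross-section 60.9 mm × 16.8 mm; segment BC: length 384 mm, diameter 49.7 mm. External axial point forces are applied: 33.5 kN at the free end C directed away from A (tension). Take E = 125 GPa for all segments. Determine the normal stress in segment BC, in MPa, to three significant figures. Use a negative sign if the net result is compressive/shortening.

17.3 MPa

Internal axial forces (sectioning from the free end, tension +): N_BC = 33.5 kN, N_AB = 33.5 kN.
A_BC = 1940 mm².
σ_BC = N_BC/A_BC = 33500/1940 = 17.27 MPa.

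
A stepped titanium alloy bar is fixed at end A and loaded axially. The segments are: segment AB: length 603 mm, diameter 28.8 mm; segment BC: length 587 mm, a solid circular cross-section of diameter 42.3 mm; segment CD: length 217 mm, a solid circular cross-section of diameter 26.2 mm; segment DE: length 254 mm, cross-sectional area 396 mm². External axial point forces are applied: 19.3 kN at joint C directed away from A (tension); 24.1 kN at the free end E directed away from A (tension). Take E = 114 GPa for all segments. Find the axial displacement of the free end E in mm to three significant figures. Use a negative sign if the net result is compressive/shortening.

Internal axial forces (sectioning from the free end, tension +): N_DE = 24.1 kN, N_CD = 24.1 kN, N_BC = 43.4 kN, N_AB = 43.4 kN.
A_AB = 651.4 mm².
A_BC = 1405 mm².
A_CD = 539.1 mm².
δ_AB = 43400·603/(651.4·114000) = 0.3524 mm
δ_BC = 43400·587/(1405·114000) = 0.159 mm
δ_CD = 24100·217/(539.1·114000) = 0.08509 mm
δ_DE = 24100·254/(396·114000) = 0.1356 mm
δ = Σδ_i = 0.7321 mm.

0.732 mm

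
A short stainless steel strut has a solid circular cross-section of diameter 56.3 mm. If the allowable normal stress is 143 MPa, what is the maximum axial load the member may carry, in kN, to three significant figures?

A = 2489 mm².
P_max = σ_allow · A = 143 · 2489 = 356000 N = 356 kN.

356 kN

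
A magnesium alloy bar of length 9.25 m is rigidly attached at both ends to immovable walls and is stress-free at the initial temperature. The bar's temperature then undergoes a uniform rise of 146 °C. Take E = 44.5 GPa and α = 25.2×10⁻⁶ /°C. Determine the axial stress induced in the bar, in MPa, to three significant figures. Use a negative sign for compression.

-164 MPa

Free thermal expansion αLΔT = 25.2e-6 · 9250 · 146 = 34.03 mm.
The walls impose strain ε = −(34.03)/9250 = -3.6792e-03; σ = Eε = 44500 · -3.6792e-03 = -163.7 MPa.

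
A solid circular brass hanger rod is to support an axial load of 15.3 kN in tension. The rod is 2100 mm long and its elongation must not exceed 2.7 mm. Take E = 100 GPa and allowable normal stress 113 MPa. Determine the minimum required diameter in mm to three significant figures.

13.1 mm

Required area A ≥ P/σ_allow = 15300/113 = 135.4 mm².
For a solid circular section, d ≥ √(4A/π) = 13.13 mm.
Elongation limit: A ≥ PL/(Eδ_allow) = 15300·2100/(100000·2.7) = 119 mm² ⇒ d ≥ 12.31 mm.
The stress limit governs.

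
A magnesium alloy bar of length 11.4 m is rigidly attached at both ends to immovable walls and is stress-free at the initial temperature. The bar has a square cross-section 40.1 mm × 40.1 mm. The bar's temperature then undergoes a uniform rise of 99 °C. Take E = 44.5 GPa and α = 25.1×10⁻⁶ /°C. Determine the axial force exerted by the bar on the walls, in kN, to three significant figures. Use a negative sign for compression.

-178 kN

Free thermal expansion αLΔT = 25.1e-6 · 11400 · 99 = 28.33 mm.
The walls impose strain ε = −(28.33)/11400 = -2.4849e-03; σ = Eε = 44500 · -2.4849e-03 = -110.6 MPa.
Wall reaction R = σ·A = -110.6·1608 = -177800 N = -177.8 kN.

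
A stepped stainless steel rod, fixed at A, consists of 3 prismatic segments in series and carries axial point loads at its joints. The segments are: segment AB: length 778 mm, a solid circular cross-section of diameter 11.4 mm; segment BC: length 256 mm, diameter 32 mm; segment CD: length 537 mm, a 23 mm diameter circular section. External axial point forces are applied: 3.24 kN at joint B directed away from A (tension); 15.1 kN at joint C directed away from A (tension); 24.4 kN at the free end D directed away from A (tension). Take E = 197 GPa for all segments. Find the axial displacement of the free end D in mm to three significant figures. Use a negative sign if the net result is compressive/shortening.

1.88 mm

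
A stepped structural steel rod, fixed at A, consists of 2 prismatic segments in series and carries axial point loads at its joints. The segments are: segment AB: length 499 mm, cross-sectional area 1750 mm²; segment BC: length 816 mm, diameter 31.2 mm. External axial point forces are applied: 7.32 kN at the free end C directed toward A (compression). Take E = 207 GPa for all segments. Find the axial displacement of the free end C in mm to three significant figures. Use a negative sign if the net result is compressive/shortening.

Internal axial forces (sectioning from the free end, tension +): N_BC = -7.32 kN, N_AB = -7.32 kN.
A_BC = 764.5 mm².
δ_AB = -7320·499/(1750·207000) = -0.01008 mm
δ_BC = -7320·816/(764.5·207000) = -0.03774 mm
δ = Σδ_i = -0.04783 mm.

-0.0478 mm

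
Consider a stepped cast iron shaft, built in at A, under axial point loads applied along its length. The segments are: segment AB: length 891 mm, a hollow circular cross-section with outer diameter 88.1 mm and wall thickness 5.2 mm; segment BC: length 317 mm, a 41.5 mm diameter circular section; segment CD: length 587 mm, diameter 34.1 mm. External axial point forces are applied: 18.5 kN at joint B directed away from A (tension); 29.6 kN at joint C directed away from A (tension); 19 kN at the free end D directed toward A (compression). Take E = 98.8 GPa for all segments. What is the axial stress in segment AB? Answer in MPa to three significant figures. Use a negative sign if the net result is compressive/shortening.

Internal axial forces (sectioning from the free end, tension +): N_CD = -19 kN, N_BC = 10.6 kN, N_AB = 29.1 kN.
A_AB = 1354 mm².
σ_AB = N_AB/A_AB = 29100/1354 = 21.49 MPa.

21.5 MPa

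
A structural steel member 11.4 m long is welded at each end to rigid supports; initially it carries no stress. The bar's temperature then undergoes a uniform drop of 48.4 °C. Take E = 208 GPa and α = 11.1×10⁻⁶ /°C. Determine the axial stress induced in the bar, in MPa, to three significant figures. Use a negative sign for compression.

Free thermal expansion αLΔT = 11.1e-6 · 11400 · -48.4 = -6.125 mm.
The walls impose strain ε = −(-6.125)/11400 = 5.3724e-04; σ = Eε = 208000 · 5.3724e-04 = 111.7 MPa.

112 MPa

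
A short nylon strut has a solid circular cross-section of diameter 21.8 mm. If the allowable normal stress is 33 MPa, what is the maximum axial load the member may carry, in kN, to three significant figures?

12.3 kN

A = 373.3 mm².
P_max = σ_allow · A = 33 · 373.3 = 12320 N = 12.32 kN.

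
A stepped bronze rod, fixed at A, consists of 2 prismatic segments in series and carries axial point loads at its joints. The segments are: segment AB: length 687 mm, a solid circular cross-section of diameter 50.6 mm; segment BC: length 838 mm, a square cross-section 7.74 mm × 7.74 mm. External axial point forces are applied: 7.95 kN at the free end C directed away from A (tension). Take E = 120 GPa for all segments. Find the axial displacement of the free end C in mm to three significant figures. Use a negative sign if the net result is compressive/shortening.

Internal axial forces (sectioning from the free end, tension +): N_BC = 7.95 kN, N_AB = 7.95 kN.
A_AB = 2011 mm².
A_BC = 59.91 mm².
δ_AB = 7950·687/(2011·120000) = 0.02263 mm
δ_BC = 7950·838/(59.91·120000) = 0.9267 mm
δ = Σδ_i = 0.9494 mm.

0.949 mm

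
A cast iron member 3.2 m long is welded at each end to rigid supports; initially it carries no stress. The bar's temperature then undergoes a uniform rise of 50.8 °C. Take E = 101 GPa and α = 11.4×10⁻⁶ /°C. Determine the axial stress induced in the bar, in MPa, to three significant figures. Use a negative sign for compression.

-58.5 MPa

Free thermal expansion αLΔT = 11.4e-6 · 3200 · 50.8 = 1.853 mm.
The walls impose strain ε = −(1.853)/3200 = -5.7912e-04; σ = Eε = 101000 · -5.7912e-04 = -58.49 MPa.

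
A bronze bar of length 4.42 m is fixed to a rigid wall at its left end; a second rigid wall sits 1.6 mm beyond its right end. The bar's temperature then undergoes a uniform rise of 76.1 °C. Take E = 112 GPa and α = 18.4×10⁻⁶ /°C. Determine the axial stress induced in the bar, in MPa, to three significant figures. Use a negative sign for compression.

Free thermal expansion αLΔT = 18.4e-6 · 4420 · 76.1 = 6.189 mm.
The walls engage after the gap closes; constrained expansion = 6.189 − 1.6 = 4.589 mm.
The walls impose strain ε = −(4.589)/4420 = -1.0382e-03; σ = Eε = 112000 · -1.0382e-03 = -116.3 MPa.

-116 MPa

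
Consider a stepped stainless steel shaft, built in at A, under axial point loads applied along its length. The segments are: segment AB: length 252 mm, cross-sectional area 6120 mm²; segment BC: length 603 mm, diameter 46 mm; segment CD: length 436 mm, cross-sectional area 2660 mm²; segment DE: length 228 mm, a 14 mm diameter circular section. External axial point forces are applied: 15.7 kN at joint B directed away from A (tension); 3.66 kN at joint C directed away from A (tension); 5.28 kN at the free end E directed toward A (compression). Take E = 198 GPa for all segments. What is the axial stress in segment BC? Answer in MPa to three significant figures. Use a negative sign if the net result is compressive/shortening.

-0.975 MPa

Internal axial forces (sectioning from the free end, tension +): N_DE = -5.28 kN, N_CD = -5.28 kN, N_BC = -1.62 kN, N_AB = 14.08 kN.
A_BC = 1662 mm².
σ_BC = N_BC/A_BC = -1620/1662 = -0.9748 MPa.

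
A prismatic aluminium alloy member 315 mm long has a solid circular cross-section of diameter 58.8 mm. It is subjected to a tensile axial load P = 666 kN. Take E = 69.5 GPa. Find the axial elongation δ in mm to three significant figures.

1.11 mm

A = 2715 mm².
δ_mech = NL/(AE) = 666000·315/(2715·69500) = 1.112 mm.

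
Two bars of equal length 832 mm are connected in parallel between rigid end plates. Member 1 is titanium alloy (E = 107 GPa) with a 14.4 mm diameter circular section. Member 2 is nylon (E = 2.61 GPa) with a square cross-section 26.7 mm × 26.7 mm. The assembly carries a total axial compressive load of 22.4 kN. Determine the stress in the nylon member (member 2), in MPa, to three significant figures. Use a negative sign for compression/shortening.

-3.03 MPa

A_1 = 162.9 mm².
A_2 = 712.9 mm².
Equal strain + equilibrium ⇒ each member carries load in proportion to AE: A₁E₁ = 17430000 N, A₂E₂ = 1861000 N, ΣAE = 19290000 N.
σ₂ = P·E₂/ΣAE = -22400·2610/19290000 = -3.031 MPa.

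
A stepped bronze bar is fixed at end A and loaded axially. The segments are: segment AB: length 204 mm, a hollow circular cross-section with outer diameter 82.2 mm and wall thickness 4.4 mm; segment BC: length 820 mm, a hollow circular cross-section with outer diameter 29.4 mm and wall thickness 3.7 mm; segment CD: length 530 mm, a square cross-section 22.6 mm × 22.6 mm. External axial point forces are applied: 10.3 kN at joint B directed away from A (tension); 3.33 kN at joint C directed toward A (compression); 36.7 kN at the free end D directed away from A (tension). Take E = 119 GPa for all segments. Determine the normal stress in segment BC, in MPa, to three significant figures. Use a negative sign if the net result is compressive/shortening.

Internal axial forces (sectioning from the free end, tension +): N_CD = 36.7 kN, N_BC = 33.37 kN, N_AB = 43.67 kN.
A_BC = 298.7 mm².
σ_BC = N_BC/A_BC = 33370/298.7 = 111.7 MPa.

112 MPa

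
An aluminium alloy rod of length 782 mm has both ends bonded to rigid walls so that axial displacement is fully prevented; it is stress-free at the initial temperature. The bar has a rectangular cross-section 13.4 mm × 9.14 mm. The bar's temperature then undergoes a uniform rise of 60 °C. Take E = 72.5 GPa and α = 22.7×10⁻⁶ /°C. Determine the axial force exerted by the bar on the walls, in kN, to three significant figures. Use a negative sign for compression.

Free thermal expansion αLΔT = 22.7e-6 · 782 · 60 = 1.065 mm.
The walls impose strain ε = −(1.065)/782 = -1.3620e-03; σ = Eε = 72500 · -1.3620e-03 = -98.74 MPa.
Wall reaction R = σ·A = -98.74·122.5 = -12090 N = -12.09 kN.

-12.1 kN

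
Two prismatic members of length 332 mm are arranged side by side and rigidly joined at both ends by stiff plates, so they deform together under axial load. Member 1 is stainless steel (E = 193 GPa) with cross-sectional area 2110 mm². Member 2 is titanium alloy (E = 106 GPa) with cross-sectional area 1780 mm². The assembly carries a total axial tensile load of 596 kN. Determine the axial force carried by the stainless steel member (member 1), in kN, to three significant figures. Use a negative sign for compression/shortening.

407 kN

Equal strain + equilibrium ⇒ each member carries load in proportion to AE: A₁E₁ = 407200000 N, A₂E₂ = 188700000 N, ΣAE = 595900000 N.
F₁ = P·A₁E₁/ΣAE = 596000·407200000/595900000 = 407300 N.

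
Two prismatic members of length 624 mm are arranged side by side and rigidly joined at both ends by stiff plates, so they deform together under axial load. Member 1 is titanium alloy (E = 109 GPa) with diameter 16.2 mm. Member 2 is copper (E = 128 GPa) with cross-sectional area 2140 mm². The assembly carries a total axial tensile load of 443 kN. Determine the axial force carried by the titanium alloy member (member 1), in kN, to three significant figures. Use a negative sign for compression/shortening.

33.6 kN

A_1 = 206.1 mm².
Equal strain + equilibrium ⇒ each member carries load in proportion to AE: A₁E₁ = 22470000 N, A₂E₂ = 273900000 N, ΣAE = 296400000 N.
F₁ = P·A₁E₁/ΣAE = 443000·22470000/296400000 = 33580 N.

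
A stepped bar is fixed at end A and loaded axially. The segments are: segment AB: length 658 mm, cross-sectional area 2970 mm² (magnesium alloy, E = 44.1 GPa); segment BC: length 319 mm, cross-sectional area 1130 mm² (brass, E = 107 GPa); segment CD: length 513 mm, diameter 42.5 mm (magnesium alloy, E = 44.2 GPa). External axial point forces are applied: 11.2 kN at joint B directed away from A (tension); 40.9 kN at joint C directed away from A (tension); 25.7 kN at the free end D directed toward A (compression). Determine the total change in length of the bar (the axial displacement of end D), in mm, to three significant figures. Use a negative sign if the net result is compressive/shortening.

-0.0375 mm

Internal axial forces (sectioning from the free end, tension +): N_CD = -25.7 kN, N_BC = 15.2 kN, N_AB = 26.4 kN.
A_CD = 1419 mm².
δ_AB = 26400·658/(2970·44100) = 0.1326 mm
δ_BC = 15200·319/(1130·107000) = 0.0401 mm
δ_CD = -25700·513/(1419·44200) = -0.2103 mm
δ = Σδ_i = -0.03753 mm.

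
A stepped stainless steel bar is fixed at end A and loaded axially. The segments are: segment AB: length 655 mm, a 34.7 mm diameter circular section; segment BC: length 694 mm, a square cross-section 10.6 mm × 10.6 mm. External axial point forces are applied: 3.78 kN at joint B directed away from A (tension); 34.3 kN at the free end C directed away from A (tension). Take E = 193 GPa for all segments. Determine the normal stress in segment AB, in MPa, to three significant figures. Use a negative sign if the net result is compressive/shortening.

Internal axial forces (sectioning from the free end, tension +): N_BC = 34.3 kN, N_AB = 38.08 kN.
A_AB = 945.7 mm².
σ_AB = N_AB/A_AB = 38080/945.7 = 40.27 MPa.

40.3 MPa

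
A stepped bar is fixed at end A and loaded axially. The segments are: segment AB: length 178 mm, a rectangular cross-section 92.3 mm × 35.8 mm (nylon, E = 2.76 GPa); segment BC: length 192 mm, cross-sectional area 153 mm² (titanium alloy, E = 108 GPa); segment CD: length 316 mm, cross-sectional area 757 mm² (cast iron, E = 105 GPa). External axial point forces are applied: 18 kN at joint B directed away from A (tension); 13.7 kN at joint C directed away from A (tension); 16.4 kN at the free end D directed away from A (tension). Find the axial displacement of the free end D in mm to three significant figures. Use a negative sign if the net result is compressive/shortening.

Internal axial forces (sectioning from the free end, tension +): N_CD = 16.4 kN, N_BC = 30.1 kN, N_AB = 48.1 kN.
A_AB = 3304 mm².
δ_AB = 48100·178/(3304·2760) = 0.9388 mm
δ_BC = 30100·192/(153·108000) = 0.3497 mm
δ_CD = 16400·316/(757·105000) = 0.0652 mm
δ = Σδ_i = 1.354 mm.

1.35 mm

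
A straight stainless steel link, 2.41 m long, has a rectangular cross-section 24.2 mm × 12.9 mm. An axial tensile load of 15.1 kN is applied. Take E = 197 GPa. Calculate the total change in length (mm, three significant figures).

A = 312.2 mm².
δ_mech = NL/(AE) = 15100·2410/(312.2·197000) = 0.5917 mm.

0.592 mm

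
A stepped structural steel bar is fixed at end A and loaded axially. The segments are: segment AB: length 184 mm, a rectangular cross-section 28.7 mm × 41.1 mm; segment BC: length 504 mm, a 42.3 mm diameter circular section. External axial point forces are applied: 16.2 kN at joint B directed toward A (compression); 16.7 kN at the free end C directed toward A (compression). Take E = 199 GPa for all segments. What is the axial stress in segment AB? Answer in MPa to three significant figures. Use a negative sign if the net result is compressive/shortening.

Internal axial forces (sectioning from the free end, tension +): N_BC = -16.7 kN, N_AB = -32.9 kN.
A_AB = 1180 mm².
σ_AB = N_AB/A_AB = -32900/1180 = -27.89 MPa.

-27.9 MPa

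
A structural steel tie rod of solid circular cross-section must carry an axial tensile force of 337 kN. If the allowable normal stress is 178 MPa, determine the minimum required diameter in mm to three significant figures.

49.1 mm

Required area A ≥ P/σ_allow = 337000/178 = 1893 mm².
For a solid circular section, d ≥ √(4A/π) = 49.1 mm.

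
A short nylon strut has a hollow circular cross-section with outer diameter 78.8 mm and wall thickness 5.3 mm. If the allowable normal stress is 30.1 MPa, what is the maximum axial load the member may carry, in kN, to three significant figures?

36.8 kN

A = 1224 mm².
P_max = σ_allow · A = 30.1 · 1224 = 36840 N = 36.84 kN.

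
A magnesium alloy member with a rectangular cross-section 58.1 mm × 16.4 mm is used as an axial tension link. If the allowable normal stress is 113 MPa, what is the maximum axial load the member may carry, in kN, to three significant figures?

A = 952.8 mm².
P_max = σ_allow · A = 113 · 952.8 = 107700 N = 107.7 kN.

108 kN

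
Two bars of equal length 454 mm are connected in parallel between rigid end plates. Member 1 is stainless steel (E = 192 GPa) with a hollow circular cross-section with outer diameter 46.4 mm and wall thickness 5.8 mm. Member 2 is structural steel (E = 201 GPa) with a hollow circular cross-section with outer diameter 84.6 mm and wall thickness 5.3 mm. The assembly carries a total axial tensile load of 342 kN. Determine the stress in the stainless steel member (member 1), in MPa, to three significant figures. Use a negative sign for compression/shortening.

161 MPa

A_1 = 739.8 mm².
A_2 = 1320 mm².
Equal strain + equilibrium ⇒ each member carries load in proportion to AE: A₁E₁ = 142000000 N, A₂E₂ = 265400000 N, ΣAE = 407400000 N.
σ₁ = P·E₁/ΣAE = 342000·192000/407400000 = 161.2 MPa.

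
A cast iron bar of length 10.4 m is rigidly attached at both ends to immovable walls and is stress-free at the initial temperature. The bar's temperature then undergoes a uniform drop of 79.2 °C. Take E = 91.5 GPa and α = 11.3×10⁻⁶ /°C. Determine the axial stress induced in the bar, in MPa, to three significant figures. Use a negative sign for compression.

81.9 MPa

Free thermal expansion αLΔT = 11.3e-6 · 10400 · -79.2 = -9.308 mm.
The walls impose strain ε = −(-9.308)/10400 = 8.9496e-04; σ = Eε = 91500 · 8.9496e-04 = 81.89 MPa.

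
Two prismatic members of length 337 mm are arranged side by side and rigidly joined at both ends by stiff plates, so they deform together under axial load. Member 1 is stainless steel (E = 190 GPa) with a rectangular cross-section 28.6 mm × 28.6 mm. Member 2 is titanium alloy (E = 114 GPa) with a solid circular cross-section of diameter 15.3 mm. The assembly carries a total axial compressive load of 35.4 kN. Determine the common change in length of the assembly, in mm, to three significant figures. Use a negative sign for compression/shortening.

A_1 = 818 mm².
A_2 = 183.9 mm².
Equal strain + equilibrium ⇒ each member carries load in proportion to AE: A₁E₁ = 155400000 N, A₂E₂ = 20960000 N, ΣAE = 176400000 N.
δ = PL/ΣAE = -35400·337/176400000 = -0.06764 mm.

-0.0676 mm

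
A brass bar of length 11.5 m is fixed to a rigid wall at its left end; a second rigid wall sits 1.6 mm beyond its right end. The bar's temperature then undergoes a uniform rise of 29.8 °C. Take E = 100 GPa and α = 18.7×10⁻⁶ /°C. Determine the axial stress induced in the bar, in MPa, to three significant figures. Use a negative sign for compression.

-41.8 MPa

Free thermal expansion αLΔT = 18.7e-6 · 11500 · 29.8 = 6.408 mm.
The walls engage after the gap closes; constrained expansion = 6.408 − 1.6 = 4.808 mm.
The walls impose strain ε = −(4.808)/11500 = -4.1813e-04; σ = Eε = 100000 · -4.1813e-04 = -41.81 MPa.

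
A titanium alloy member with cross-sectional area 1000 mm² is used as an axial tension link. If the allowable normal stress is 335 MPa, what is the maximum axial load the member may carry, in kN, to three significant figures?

335 kN

P_max = σ_allow · A = 335 · 1000 = 335000 N = 335 kN.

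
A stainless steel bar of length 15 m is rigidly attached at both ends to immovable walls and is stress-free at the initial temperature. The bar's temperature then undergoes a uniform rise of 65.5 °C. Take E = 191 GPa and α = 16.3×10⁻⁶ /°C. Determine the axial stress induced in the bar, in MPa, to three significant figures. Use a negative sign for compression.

-204 MPa

Free thermal expansion αLΔT = 16.3e-6 · 15000 · 65.5 = 16.01 mm.
The walls impose strain ε = −(16.01)/15000 = -1.0677e-03; σ = Eε = 191000 · -1.0677e-03 = -203.9 MPa.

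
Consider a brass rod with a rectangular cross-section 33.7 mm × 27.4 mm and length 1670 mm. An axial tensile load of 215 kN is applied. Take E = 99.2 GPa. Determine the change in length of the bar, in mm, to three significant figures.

3.92 mm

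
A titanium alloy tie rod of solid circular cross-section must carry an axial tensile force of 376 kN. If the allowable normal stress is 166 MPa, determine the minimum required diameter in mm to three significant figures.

Required area A ≥ P/σ_allow = 376000/166 = 2265 mm².
For a solid circular section, d ≥ √(4A/π) = 53.7 mm.

53.7 mm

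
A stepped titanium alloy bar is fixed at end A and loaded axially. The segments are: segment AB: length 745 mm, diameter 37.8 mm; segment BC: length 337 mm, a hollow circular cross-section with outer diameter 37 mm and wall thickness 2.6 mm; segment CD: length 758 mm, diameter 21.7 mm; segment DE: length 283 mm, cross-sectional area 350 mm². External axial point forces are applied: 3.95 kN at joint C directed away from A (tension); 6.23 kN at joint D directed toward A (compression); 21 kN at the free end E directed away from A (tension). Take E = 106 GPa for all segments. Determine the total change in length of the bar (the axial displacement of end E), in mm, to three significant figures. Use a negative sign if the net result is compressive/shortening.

0.775 mm

Internal axial forces (sectioning from the free end, tension +): N_DE = 21 kN, N_CD = 14.77 kN, N_BC = 18.72 kN, N_AB = 18.72 kN.
A_AB = 1122 mm².
A_BC = 281 mm².
A_CD = 369.8 mm².
δ_AB = 18720·745/(1122·106000) = 0.1172 mm
δ_BC = 18720·337/(281·106000) = 0.2118 mm
δ_CD = 14770·758/(369.8·106000) = 0.2856 mm
δ_DE = 21000·283/(350·106000) = 0.1602 mm
δ = Σδ_i = 0.7748 mm.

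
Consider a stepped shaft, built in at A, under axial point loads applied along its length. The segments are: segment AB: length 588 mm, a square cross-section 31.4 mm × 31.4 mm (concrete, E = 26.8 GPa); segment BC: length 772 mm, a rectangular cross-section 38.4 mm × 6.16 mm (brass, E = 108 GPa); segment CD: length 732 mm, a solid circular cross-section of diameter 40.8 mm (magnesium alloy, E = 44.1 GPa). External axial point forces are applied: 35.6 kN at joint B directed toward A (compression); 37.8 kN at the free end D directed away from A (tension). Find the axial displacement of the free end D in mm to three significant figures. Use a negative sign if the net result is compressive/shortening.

1.67 mm

Internal axial forces (sectioning from the free end, tension +): N_CD = 37.8 kN, N_BC = 37.8 kN, N_AB = 2.2 kN.
A_AB = 986 mm².
A_BC = 236.5 mm².
A_CD = 1307 mm².
δ_AB = 2200·588/(986·26800) = 0.04896 mm
δ_BC = 37800·772/(236.5·108000) = 1.142 mm
δ_CD = 37800·732/(1307·44100) = 0.4799 mm
δ = Σδ_i = 1.671 mm.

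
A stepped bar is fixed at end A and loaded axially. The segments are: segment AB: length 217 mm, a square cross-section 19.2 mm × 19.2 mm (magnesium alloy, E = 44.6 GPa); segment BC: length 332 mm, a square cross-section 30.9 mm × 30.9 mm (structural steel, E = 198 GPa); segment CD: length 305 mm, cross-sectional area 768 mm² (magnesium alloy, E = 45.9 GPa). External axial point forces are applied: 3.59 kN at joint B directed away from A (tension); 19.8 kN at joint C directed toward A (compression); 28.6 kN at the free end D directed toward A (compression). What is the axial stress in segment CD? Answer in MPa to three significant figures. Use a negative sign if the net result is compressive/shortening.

Internal axial forces (sectioning from the free end, tension +): N_CD = -28.6 kN, N_BC = -48.4 kN, N_AB = -44.81 kN.
σ_CD = N_CD/A_CD = -28600/768 = -37.24 MPa.

-37.2 MPa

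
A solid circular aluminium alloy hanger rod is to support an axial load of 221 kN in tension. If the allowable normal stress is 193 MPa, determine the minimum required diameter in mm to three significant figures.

Required area A ≥ P/σ_allow = 221000/193 = 1145 mm².
For a solid circular section, d ≥ √(4A/π) = 38.18 mm.

38.2 mm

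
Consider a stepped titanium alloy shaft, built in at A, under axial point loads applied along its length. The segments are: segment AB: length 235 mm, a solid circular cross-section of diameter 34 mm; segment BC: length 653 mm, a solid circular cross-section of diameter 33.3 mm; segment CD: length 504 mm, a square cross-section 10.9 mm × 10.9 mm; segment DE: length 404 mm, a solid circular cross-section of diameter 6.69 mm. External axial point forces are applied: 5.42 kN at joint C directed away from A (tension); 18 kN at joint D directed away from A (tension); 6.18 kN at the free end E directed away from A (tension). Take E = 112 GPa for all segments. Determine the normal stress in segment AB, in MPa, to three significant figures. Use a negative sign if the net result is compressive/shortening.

32.6 MPa

Internal axial forces (sectioning from the free end, tension +): N_DE = 6.18 kN, N_CD = 24.18 kN, N_BC = 29.6 kN, N_AB = 29.6 kN.
A_AB = 907.9 mm².
σ_AB = N_AB/A_AB = 29600/907.9 = 32.6 MPa.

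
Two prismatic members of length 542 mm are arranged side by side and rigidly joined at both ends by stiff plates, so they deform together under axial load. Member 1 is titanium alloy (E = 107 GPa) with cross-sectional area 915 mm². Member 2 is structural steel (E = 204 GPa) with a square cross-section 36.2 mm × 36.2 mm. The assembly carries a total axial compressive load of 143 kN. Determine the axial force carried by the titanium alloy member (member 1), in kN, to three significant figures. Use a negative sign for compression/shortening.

A_2 = 1310 mm².
Equal strain + equilibrium ⇒ each member carries load in proportion to AE: A₁E₁ = 97900000 N, A₂E₂ = 267300000 N, ΣAE = 365200000 N.
F₁ = P·A₁E₁/ΣAE = -143000·97900000/365200000 = -38330 N.

-38.3 kN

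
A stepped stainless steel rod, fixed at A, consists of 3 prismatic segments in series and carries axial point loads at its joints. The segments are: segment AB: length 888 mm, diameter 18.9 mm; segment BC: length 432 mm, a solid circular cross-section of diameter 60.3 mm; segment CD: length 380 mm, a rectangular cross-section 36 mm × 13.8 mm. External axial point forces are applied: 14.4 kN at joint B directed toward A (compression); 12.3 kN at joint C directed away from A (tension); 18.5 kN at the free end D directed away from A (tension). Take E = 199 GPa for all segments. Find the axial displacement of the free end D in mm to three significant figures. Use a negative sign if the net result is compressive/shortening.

Internal axial forces (sectioning from the free end, tension +): N_CD = 18.5 kN, N_BC = 30.8 kN, N_AB = 16.4 kN.
A_AB = 280.6 mm².
A_BC = 2856 mm².
A_CD = 496.8 mm².
δ_AB = 16400·888/(280.6·199000) = 0.2608 mm
δ_BC = 30800·432/(2856·199000) = 0.02341 mm
δ_CD = 18500·380/(496.8·199000) = 0.07111 mm
δ = Σδ_i = 0.3554 mm.

0.355 mm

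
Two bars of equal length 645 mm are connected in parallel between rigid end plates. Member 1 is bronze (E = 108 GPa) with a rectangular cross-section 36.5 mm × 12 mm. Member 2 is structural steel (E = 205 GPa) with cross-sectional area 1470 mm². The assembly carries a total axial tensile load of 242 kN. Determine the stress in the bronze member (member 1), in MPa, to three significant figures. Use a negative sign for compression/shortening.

75.0 MPa

A_1 = 438 mm².
Equal strain + equilibrium ⇒ each member carries load in proportion to AE: A₁E₁ = 47300000 N, A₂E₂ = 301400000 N, ΣAE = 348700000 N.
σ₁ = P·E₁/ΣAE = 242000·108000/348700000 = 74.96 MPa.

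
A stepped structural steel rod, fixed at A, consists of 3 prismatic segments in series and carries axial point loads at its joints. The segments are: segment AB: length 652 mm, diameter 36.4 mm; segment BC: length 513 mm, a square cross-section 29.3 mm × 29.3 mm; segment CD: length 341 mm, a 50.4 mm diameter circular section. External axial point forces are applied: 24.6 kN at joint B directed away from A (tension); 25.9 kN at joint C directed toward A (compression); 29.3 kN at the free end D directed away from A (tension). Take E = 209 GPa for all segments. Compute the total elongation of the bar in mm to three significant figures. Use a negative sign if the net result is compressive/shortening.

0.118 mm

Internal axial forces (sectioning from the free end, tension +): N_CD = 29.3 kN, N_BC = 3.4 kN, N_AB = 28 kN.
A_AB = 1041 mm².
A_BC = 858.5 mm².
A_CD = 1995 mm².
δ_AB = 28000·652/(1041·209000) = 0.08394 mm
δ_BC = 3400·513/(858.5·209000) = 0.009721 mm
δ_CD = 29300·341/(1995·209000) = 0.02396 mm
δ = Σδ_i = 0.1176 mm.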